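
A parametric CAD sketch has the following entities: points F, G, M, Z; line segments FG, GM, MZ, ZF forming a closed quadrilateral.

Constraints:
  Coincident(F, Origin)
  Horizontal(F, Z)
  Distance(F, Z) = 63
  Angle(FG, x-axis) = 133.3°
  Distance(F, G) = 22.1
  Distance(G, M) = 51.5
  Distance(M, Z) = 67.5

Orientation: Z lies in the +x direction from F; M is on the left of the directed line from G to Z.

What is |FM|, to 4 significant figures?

56.81

Checks: |GM| = 51.50 ✓; |MZ| = 67.50 ✓.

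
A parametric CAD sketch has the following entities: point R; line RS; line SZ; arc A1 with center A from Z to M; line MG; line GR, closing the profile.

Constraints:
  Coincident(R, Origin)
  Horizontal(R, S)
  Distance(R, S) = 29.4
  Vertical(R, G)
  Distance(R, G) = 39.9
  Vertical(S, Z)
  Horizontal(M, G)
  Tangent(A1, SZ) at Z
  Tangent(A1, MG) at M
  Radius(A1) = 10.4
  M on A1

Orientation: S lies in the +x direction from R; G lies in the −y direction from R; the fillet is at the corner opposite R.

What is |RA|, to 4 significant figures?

35.09

R is at the origin; R and S share the same y with |RS| = 29.4 and S on the +x side, so S = (29.40, 0.000). R and G share the same x with |RG| = 39.9 and G on the −y side, so G = (0.000, -39.90). The virtual corner opposite R is at (29.40, -39.90). Since A1 is tangent to SZ there, AZ ⟂ SZ and A1 meets MG tangentially, so AM is at right angles to MG, with radius 10.4, so the center A sits 10.4 in from both sides at A = (19.00, -29.50). Then |RA| = |A − R| = 35.09.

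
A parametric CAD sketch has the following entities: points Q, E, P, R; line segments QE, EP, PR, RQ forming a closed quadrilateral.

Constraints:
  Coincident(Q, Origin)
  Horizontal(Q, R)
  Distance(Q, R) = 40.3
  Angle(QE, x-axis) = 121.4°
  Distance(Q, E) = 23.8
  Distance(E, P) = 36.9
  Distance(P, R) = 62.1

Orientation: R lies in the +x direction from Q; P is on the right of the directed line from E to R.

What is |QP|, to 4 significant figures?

25.32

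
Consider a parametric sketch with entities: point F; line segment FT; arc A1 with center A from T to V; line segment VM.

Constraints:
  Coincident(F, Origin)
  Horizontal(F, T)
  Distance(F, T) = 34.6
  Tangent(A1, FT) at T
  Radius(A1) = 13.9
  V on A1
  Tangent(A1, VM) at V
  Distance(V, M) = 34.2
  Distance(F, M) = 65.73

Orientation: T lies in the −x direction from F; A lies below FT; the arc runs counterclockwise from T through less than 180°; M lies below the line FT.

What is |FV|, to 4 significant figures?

50.94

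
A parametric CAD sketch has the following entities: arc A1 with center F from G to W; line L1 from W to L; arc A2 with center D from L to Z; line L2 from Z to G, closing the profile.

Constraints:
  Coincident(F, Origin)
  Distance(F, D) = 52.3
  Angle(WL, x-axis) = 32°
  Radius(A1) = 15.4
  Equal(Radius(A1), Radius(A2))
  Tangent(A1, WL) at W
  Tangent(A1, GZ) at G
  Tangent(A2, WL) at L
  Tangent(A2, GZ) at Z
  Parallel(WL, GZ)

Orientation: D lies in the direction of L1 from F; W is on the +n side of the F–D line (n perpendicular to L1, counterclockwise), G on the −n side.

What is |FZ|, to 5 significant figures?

54.520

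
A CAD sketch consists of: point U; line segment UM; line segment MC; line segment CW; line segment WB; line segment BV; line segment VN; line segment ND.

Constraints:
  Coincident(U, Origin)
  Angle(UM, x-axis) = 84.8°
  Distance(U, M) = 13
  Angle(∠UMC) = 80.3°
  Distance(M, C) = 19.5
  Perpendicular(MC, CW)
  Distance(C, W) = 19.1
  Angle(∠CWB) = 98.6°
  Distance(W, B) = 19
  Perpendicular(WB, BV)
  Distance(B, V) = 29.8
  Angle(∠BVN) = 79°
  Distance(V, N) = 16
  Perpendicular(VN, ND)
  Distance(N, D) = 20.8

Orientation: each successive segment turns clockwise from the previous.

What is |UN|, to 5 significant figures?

22.088

The perpendicularity gives BV at right angles to WB, so BV runs at 83.700°; with |BV| = 29.8, V = (-0.50385, 21.180). ∠BVN = 79.0° gives VN at -17.300° from the x-axis; with |VN| = 16.0, N = (14.772, 16.422). Then |UN| = |N − U| = 22.088.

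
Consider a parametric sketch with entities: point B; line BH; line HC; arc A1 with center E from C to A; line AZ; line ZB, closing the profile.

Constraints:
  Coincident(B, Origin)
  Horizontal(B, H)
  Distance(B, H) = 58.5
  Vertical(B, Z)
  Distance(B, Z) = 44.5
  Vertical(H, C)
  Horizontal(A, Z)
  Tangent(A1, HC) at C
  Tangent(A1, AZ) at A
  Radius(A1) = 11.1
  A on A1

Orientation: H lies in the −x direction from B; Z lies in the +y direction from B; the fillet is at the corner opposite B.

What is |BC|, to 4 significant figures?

67.36

B is at the origin; B and H share the same y with |BH| = 58.5 and H on the −x side, so H = (-58.50, 0.000). B and Z share the same x with |BZ| = 44.5 and Z on the +y side, so Z = (0.000, 44.50). The virtual corner opposite B is at (-58.50, 44.50). A1 meets HC tangentially, so EC is at right angles to HC and since A1 is tangent to AZ there, EA ⟂ AZ, with radius 11.1, so the center E sits 11.1 in from both sides at E = (-47.40, 33.40). That places the tangent points at C = (-58.50, 33.40) on HC and A = (-47.40, 44.50) on AZ. Then |BC| = |C − B| = 67.36.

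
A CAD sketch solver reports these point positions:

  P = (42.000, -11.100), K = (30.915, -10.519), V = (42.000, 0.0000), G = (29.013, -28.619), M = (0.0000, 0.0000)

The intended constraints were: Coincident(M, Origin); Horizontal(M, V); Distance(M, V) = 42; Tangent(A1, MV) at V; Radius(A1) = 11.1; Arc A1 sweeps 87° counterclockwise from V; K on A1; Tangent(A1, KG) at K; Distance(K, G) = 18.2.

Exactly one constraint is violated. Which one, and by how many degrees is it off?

Tangent(A1, KG) at K — off by 3.00°.

M = (0.00, 0.00) ✓; M.y = 0.00, V.y = 0.00 ✓; |MV| = 42.00 ✓; ∠(PV, VM) = 90.00° ✓; |PV| = 11.10 ✓; bearing(P→K) − bearing(P→V) = 87.00° ✓; |PK| = 11.10 ✓; ∠(PK, KG) = 93.00° ✗; |KG| = 18.20 ✓.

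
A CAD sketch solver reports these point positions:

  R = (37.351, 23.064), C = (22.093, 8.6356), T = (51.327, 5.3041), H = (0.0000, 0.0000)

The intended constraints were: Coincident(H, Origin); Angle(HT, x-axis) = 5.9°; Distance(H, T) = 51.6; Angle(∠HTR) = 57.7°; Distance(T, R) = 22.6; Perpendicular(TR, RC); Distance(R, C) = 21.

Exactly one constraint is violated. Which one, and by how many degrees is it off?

Perpendicular(TR, RC) — off by 5.20°.

H = (0.00, 0.00) ✓; HT at 5.900° ✓; |HT| = 51.60 ✓; ∠HTR = 57.70° ✓; |TR| = 22.60 ✓; ∠(TR, RC) = 95.20° ✗; |RC| = 21.00 ✓.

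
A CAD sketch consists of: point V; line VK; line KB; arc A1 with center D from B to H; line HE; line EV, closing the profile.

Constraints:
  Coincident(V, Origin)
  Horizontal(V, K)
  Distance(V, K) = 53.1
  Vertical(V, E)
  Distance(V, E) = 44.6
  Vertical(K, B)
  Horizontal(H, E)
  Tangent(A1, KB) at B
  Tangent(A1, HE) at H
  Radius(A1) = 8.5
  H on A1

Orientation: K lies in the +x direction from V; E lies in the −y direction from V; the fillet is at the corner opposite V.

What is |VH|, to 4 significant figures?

63.07

V is at the origin; VK is horizontal with |VK| = 53.1 and K on the +x side, so K = (53.10, 0.000). VE is vertical with |VE| = 44.6 and E on the −y side, so E = (0.000, -44.60). The virtual corner opposite V is at (53.10, -44.60). Since A1 is tangent to KB there, DB ⟂ KB and tangency of A1 to HE means the radius DH is perpendicular to HE, with radius 8.5, so the center D sits 8.5 in from both sides at D = (44.60, -36.10). That places the tangent points at B = (53.10, -36.10) on KB and H = (44.60, -44.60) on HE. Then |VH| = |H − V| = 63.07.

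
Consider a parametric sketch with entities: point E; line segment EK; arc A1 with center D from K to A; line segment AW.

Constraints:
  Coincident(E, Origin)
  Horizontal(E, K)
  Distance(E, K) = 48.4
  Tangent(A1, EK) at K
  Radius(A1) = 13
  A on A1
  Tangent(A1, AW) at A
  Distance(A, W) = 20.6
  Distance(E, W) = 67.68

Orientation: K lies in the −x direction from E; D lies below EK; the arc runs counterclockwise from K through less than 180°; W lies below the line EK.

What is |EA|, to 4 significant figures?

63.08

Checks: ∠(DK, KE) = 90.00° ✓; |DK| = 13.00 ✓; |DA| = 13.00 ✓; ∠(DA, AW) = 90.00° ✓; |AW| = 20.60 ✓; |EW| = 67.68 ✓.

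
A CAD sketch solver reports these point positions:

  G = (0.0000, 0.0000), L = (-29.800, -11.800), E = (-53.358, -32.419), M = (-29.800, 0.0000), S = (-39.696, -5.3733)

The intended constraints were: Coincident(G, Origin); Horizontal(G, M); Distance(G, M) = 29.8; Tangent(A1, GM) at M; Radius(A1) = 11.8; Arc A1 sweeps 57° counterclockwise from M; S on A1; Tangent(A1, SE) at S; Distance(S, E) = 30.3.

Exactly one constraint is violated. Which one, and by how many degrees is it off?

Tangent(A1, SE) at S — off by 6.20°.

G = (0.00, 0.00) ✓; G.y = 0.00, M.y = 0.00 ✓; |GM| = 29.80 ✓; ∠(LM, MG) = 90.00° ✓; |LM| = 11.80 ✓; bearing(L→S) − bearing(L→M) = 57.00° ✓; |LS| = 11.80 ✓; ∠(LS, SE) = 83.80° ✗; |SE| = 30.30 ✓.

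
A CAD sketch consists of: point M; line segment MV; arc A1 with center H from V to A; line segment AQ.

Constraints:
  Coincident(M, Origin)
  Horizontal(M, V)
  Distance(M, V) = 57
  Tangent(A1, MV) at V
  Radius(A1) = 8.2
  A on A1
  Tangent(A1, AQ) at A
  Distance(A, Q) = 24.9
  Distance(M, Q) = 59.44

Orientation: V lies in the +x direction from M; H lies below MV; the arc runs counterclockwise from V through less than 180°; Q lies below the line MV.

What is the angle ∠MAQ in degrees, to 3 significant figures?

101°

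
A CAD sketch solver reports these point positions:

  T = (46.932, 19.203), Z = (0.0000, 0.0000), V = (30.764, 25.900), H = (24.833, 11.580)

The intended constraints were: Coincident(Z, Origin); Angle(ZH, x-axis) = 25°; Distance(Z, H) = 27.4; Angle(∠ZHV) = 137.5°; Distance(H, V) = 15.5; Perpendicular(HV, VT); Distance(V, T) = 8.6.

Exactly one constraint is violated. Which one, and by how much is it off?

Distance(V, T) = 8.6 — off by 8.90.

Z = (0.00, 0.00) ✓; ZH at 25.00° ✓; |ZH| = 27.40 ✓; ∠ZHV = 137.5° ✓; |HV| = 15.50 ✓; ∠(HV, VT) = 90.00° ✓; |VT| = 17.50 ✗.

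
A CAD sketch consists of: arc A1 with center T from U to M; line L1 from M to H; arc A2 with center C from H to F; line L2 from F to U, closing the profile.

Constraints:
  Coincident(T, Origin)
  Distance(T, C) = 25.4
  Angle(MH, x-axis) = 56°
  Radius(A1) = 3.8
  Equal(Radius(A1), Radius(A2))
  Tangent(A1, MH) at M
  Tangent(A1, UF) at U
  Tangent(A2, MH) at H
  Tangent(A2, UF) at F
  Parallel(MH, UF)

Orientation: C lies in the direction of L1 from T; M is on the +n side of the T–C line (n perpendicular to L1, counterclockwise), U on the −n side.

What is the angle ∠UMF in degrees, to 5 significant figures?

73.342°

The slot axis is L1's direction at 56.0°, so u = (cos 56.0°, sin 56.0°) = (0.55919, 0.82904) and n = (−sin 56.0°, cos 56.0°) = (-0.82904, 0.55919). T is at the origin and C lies 25.4 along u from T, so C = 25.4·u = (14.203, 21.058). Tangency of A1 to both parallel lines with radius 3.8 puts M and U at T ± 3.8·n: M = (-3.1503, 2.1249), U = (3.1503, -2.1249). Equal radii place H and F the same way about C: H = C + 3.8·n = (11.053, 23.182), F = C − 3.8·n = (17.354, 18.933). Then cos ∠UMF = MU·MF / (|MU||MF|), giving 73.342°.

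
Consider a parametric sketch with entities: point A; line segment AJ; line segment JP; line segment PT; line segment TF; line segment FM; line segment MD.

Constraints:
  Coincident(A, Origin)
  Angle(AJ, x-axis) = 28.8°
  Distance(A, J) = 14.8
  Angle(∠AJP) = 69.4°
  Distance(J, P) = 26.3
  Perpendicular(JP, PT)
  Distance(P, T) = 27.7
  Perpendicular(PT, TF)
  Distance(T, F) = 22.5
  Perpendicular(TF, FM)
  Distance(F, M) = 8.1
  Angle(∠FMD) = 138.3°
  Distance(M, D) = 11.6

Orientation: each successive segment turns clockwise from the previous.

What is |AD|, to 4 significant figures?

6.950

A is at the origin; AJ runs at 28.8° with length 14.8, so J = (12.97, 7.130). ∠AJP = 69.4° gives JP at -81.80° from the x-axis; with |JP| = 26.3, P = (16.72, -18.90). JP is perpendicular to PT, so PT runs at -171.8°; with |PT| = 27.7, T = (-10.70, -22.85). The perpendicularity gives TF at right angles to PT, so TF runs at 98.20°; with |TF| = 22.5, F = (-13.91, -0.5820). TF is perpendicular to FM, so FM runs at 8.200°; with |FM| = 8.1, M = (-5.888, 0.5733). ∠FMD = 138.3° gives MD at -33.50° from the x-axis; with |MD| = 11.6, D = (3.785, -5.829). Then |AD| = |D − A| = 6.950.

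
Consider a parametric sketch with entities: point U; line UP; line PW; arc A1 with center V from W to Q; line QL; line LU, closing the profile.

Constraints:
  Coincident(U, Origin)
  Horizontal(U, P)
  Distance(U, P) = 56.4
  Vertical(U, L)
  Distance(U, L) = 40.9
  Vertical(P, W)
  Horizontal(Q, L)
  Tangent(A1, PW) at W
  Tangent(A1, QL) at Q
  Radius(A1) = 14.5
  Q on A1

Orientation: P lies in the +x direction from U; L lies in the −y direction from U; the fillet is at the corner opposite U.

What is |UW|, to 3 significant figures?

62.3

The virtual corner opposite U is at (56.4, -40.9). Tangency of A1 to PW means the radius VW is perpendicular to PW and tangency of A1 to QL means the radius VQ is perpendicular to QL, with radius 14.5, so the center V sits 14.5 in from both sides at V = (41.9, -26.4). That places the tangent points at W = (56.4, -26.4) on PW and Q = (41.9, -40.9) on QL. Then |UW| = |W − U| = 62.3.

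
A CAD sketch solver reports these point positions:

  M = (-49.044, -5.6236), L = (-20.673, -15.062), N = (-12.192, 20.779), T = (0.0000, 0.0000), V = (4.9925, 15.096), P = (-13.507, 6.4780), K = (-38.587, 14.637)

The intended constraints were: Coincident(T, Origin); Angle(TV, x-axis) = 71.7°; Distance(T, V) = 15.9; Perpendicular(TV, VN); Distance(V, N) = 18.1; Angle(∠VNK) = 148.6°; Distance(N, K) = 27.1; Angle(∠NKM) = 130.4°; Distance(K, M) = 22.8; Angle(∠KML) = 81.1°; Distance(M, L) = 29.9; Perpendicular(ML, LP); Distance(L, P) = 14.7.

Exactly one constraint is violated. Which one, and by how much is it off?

Distance(L, P) = 14.7 — off by 8.00.

T = (0.00, 0.00) ✓; TV at 71.70° ✓; |TV| = 15.90 ✓; ∠(TV, VN) = 90.00° ✓; |VN| = 18.10 ✓; ∠VNK = 148.6° ✓; |NK| = 27.10 ✓; ∠NKM = 130.4° ✓; |KM| = 22.80 ✓; ∠KML = 81.10° ✓; |ML| = 29.90 ✓; ∠(ML, LP) = 90.00° ✓; |LP| = 22.70 ✗.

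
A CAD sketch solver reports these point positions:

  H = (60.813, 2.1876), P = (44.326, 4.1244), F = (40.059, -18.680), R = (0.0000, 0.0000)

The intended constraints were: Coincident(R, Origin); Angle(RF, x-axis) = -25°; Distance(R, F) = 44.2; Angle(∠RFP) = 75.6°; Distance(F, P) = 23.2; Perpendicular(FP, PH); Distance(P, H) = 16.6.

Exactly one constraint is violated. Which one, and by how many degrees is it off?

Perpendicular(FP, PH) — off by 3.90°.

R = (0.00, 0.00) ✓; RF at -25.00° ✓; |RF| = 44.20 ✓; ∠RFP = 75.60° ✓; |FP| = 23.20 ✓; ∠(FP, PH) = 86.10° ✗; |PH| = 16.60 ✓.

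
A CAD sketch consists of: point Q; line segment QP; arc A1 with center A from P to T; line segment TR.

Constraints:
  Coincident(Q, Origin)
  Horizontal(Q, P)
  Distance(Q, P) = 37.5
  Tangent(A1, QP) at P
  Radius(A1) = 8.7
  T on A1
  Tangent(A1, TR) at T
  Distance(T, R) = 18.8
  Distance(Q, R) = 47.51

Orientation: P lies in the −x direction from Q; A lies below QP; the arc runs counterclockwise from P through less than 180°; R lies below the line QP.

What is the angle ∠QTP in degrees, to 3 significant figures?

42.4°

Checks: ∠(AP, PQ) = 90.00° ✓; |AP| = 8.700 ✓; |AT| = 8.700 ✓; ∠(AT, TR) = 90.00° ✓; |TR| = 18.80 ✓; |QR| = 47.51 ✓.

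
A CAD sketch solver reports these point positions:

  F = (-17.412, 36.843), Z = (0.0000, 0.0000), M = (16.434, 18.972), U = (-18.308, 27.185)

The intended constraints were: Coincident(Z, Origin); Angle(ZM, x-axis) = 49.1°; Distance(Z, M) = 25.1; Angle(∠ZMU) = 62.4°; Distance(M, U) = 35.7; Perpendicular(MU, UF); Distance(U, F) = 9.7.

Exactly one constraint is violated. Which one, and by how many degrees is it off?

Perpendicular(MU, UF) — off by 8.00°.

Z = (0.00, 0.00) ✓; ZM at 49.10° ✓; |ZM| = 25.10 ✓; ∠ZMU = 62.40° ✓; |MU| = 35.70 ✓; ∠(MU, UF) = 82.00° ✗; |UF| = 9.699 ✓.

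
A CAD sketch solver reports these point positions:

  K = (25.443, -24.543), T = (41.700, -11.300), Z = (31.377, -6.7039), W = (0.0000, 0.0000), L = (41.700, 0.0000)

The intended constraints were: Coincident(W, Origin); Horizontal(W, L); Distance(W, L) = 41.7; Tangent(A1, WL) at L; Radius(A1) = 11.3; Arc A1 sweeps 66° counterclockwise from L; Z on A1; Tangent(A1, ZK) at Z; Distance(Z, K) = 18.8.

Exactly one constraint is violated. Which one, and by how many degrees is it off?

Tangent(A1, ZK) at Z — off by 5.60°.

W = (0.00, 0.00) ✓; W.y = 0.00, L.y = 0.00 ✓; |WL| = 41.70 ✓; ∠(TL, LW) = 90.00° ✓; |TL| = 11.30 ✓; bearing(T→Z) − bearing(T→L) = 66.00° ✓; |TZ| = 11.30 ✓; ∠(TZ, ZK) = 84.40° ✗; |ZK| = 18.80 ✓.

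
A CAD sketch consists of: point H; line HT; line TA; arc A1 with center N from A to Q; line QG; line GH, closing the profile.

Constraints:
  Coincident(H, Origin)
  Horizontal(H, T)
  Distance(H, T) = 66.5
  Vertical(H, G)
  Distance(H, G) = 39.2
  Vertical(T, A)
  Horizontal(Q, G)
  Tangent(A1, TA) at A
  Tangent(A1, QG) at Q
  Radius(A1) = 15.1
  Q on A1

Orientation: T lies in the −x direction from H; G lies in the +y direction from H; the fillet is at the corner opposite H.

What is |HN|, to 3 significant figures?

56.8

H is at the origin; HT is horizontal with |HT| = 66.5 and T on the −x side, so T = (-66.5, 0.00). HG is vertical with |HG| = 39.2 and G on the +y side, so G = (0.00, 39.2). The virtual corner opposite H is at (-66.5, 39.2). A1 meets TA tangentially, so NA is at right angles to TA and tangency of A1 to QG means the radius NQ is perpendicular to QG, with radius 15.1, so the center N sits 15.1 in from both sides at N = (-51.4, 24.1). Then |HN| = |N − H| = 56.8.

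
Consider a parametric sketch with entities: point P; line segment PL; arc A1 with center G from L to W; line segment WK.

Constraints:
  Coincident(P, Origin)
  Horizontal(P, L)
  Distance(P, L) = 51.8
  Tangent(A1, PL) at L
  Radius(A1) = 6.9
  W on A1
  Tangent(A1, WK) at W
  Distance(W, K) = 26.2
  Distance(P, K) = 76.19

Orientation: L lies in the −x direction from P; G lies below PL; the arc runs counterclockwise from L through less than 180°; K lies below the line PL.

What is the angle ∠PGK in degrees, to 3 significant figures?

146°

P is at the origin; P and L share the same y with |PL| = 51.8 and L on the −x side, so L = (-51.8, 0.00). The tangent condition forces GL to be normal to PL, so G = L + (0, -6.9) = (-51.8, -6.90). Since GW ⟂ WK (tangency), |GK| = √(6.9² + 26.2²) = 27.1 regardless of where W sits on A1. So K lies on both circle(P, 76.19) and circle(G, 27.1); the below-PL intersection is K = (-72.0, -25.0). W is the foot of the tangent from K: W = (-57.6, -3.10).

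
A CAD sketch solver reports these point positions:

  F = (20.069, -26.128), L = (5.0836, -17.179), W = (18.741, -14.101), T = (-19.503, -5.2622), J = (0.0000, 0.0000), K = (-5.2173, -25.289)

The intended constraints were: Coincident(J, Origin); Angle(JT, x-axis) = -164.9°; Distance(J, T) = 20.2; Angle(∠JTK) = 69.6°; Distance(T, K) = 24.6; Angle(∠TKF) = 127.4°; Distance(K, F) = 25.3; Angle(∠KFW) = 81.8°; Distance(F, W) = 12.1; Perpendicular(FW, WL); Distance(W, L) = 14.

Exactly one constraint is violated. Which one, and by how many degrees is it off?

Perpendicular(FW, WL) — off by 6.40°.

J = (0.00, 0.00) ✓; JT at -164.9° ✓; |JT| = 20.20 ✓; ∠JTK = 69.60° ✓; |TK| = 24.60 ✓; ∠TKF = 127.4° ✓; |KF| = 25.30 ✓; ∠KFW = 81.80° ✓; |FW| = 12.10 ✓; ∠(FW, WL) = 96.40° ✗; |WL| = 14.00 ✓.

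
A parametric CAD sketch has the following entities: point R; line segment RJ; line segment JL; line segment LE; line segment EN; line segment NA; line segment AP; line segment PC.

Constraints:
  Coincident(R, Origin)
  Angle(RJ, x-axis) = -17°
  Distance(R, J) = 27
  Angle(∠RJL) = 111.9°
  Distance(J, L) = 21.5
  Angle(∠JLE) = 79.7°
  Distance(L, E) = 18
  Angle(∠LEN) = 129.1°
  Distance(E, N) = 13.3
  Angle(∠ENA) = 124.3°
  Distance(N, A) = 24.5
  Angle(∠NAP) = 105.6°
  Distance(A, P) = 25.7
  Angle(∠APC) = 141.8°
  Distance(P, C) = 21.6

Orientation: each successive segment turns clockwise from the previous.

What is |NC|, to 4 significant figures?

50.32

∠NAP = 105.6° gives AP at -6.400° from the x-axis; with |AP| = 25.7, P = (37.07, 3.295). ∠APC = 141.8° gives PC at -44.60° from the x-axis; with |PC| = 21.6, C = (52.45, -11.87). Then |NC| = |C − N| = 50.32.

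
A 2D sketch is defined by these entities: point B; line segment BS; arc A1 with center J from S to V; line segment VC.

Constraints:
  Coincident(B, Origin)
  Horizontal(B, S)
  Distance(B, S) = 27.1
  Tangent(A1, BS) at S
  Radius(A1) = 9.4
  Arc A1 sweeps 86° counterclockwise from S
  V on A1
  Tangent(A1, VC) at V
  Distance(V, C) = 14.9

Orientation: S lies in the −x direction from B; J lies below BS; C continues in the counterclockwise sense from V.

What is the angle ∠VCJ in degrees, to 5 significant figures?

32.247°

B is at the origin; B and S share the same y with |BS| = 27.1 and S on the −x side, so S = (-27.100, 0.0000). Tangency of A1 to BS means the radius JS is perpendicular to BS, so J = S + (0, -9.4) = (-27.100, -9.4000). On A1, S sits at bearing 90° from J; an 86° counterclockwise sweep puts V at bearing 176°, so V = J + 9.4·(cos 176°, sin 176°) = (-36.477, -8.7443). A1 meets VC tangentially, so JV is at right angles to VC, so VC runs along (−sin 176°, cos 176°); with |VC| = 14.9, C = (-37.516, -23.608). Then cos ∠VCJ = CV·CJ / (|CV||CJ|), giving 32.247°.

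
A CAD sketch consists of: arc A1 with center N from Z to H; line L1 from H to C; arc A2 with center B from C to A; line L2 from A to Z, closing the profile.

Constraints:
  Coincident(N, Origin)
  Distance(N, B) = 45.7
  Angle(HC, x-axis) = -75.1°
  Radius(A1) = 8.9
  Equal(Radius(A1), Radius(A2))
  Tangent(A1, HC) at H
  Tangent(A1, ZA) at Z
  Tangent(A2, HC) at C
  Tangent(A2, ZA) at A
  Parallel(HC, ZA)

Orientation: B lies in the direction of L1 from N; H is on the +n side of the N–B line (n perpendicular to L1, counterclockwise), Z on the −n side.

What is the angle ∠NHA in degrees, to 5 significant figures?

68.719°

The slot axis is L1's direction at -75.1°, so u = (cos -75.1°, sin -75.1°) = (0.25713, -0.96638) and n = (−sin -75.1°, cos -75.1°) = (0.96638, 0.25713). N is at the origin and B lies 45.7 along u from N, so B = 45.7·u = (11.751, -44.163). Tangency of A1 to both parallel lines with radius 8.9 puts H and Z at N ± 8.9·n: H = (8.6007, 2.2885), Z = (-8.6007, -2.2885). Equal radii place C and A the same way about B: C = B + 8.9·n = (20.352, -41.875), A = B − 8.9·n = (3.1502, -46.452). Then cos ∠NHA = HN·HA / (|HN||HA|), giving 68.719°.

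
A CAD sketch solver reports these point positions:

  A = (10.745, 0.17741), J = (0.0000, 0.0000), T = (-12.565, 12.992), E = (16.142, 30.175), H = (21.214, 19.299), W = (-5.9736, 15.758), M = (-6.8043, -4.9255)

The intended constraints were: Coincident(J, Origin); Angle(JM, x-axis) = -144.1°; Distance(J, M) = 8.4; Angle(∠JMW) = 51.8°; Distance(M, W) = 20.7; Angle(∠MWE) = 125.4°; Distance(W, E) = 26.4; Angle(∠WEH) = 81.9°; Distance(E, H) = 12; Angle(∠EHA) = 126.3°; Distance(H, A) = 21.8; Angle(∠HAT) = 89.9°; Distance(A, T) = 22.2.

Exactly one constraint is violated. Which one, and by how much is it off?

Distance(A, T) = 22.2 — off by 4.40.

J = (0.00, 0.00) ✓; JM at -144.1° ✓; |JM| = 8.400 ✓; ∠JMW = 51.80° ✓; |MW| = 20.70 ✓; ∠MWE = 125.4° ✓; |WE| = 26.40 ✓; ∠WEH = 81.90° ✓; |EH| = 12.00 ✓; ∠EHA = 126.3° ✓; |HA| = 21.80 ✓; ∠HAT = 89.90° ✓; |AT| = 26.60 ✗.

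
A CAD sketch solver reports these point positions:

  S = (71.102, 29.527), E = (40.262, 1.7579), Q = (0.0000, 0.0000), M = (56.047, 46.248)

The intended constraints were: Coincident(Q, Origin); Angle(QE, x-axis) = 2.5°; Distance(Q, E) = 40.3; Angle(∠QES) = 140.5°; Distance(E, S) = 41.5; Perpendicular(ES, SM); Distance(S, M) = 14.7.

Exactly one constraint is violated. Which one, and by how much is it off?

Distance(S, M) = 14.7 — off by 7.80.

Q = (0.00, 0.00) ✓; QE at 2.500° ✓; |QE| = 40.30 ✓; ∠QES = 140.5° ✓; |ES| = 41.50 ✓; ∠(ES, SM) = 90.00° ✓; |SM| = 22.50 ✗.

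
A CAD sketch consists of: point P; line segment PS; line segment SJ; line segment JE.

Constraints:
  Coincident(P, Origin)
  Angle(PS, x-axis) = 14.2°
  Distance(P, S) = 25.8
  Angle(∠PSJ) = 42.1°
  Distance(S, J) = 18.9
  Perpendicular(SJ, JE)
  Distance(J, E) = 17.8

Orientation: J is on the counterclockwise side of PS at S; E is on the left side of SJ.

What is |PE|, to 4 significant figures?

0.5586

P is at the origin; PS runs at 14.2° with length 25.8, so S = 25.8·(cos 14.2°, sin 14.2°) = (25.01, 6.329). ∠PSJ = 42.1°, so SJ runs at 14.2° + (180° − 42.1°) = 152.1° from the x-axis; with |SJ| = 18.9, J = S + 18.9·(cos 152.1°, sin 152.1°) = (8.309, 15.17). SJ is perpendicular to JE; with |JE| = 17.8 on the left of SJ, E = J + 17.8·(-0.4679, -0.8838) = (-0.02063, -0.5582). Then |PE| = |E − P| = 0.5586.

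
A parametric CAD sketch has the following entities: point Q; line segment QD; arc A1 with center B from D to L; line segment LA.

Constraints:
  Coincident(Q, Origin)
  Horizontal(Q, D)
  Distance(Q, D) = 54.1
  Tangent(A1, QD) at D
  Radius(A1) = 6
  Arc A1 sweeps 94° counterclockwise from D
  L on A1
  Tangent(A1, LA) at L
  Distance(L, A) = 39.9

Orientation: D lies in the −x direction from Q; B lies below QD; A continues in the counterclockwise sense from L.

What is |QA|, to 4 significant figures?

73.62

Q is at the origin; QD is horizontal with |QD| = 54.1 and D on the −x side, so D = (-54.10, 0.000). Since A1 is tangent to QD there, BD ⟂ QD, so B = D + (0, -6) = (-54.10, -6.000). On A1, D sits at bearing 90° from B; a 94° counterclockwise sweep puts L at bearing 184°, so L = B + 6.0·(cos 184°, sin 184°) = (-60.09, -6.419). Tangency of A1 to LA means the radius BL is perpendicular to LA, so LA runs along (−sin 184°, cos 184°); with |LA| = 39.9, A = (-57.30, -46.22). Then |QA| = |A − Q| = 73.62.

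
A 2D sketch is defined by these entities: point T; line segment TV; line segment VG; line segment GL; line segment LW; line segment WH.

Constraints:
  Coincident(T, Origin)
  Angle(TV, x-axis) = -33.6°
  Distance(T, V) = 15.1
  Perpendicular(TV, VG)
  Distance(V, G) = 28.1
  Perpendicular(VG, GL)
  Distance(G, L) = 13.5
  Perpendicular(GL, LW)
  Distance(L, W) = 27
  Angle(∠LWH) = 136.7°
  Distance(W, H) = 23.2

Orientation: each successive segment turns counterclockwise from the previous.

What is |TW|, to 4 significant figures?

1.942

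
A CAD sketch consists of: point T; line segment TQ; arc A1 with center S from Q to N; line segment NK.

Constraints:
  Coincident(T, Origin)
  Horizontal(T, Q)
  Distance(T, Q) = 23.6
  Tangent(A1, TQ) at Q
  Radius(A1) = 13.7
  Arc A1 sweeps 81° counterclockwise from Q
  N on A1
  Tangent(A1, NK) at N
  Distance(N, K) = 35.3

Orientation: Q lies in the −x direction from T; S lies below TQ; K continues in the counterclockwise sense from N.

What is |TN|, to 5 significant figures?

38.888

A1 meets TQ tangentially, so SQ is at right angles to TQ, so S = Q + (0, -13.7) = (-23.600, -13.700). On A1, Q sits at bearing 90° from S; an 81° counterclockwise sweep puts N at bearing 171°, so N = S + 13.7·(cos 171°, sin 171°) = (-37.131, -11.557). Then |TN| = |N − T| = 38.888.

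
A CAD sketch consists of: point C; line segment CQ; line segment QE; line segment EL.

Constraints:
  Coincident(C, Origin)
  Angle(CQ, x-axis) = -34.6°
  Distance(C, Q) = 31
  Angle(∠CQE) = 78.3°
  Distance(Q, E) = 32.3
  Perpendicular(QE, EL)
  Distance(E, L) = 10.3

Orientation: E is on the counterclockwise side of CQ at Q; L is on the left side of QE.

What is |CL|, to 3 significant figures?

32.8

C is at the origin; CQ runs at -34.6° with length 31.0, so Q = 31.0·(cos -34.6°, sin -34.6°) = (25.5, -17.6). ∠CQE = 78.3°, so QE runs at -34.6° + (180° − 78.3°) = 67.1° from the x-axis; with |QE| = 32.3, E = Q + 32.3·(cos 67.1°, sin 67.1°) = (38.1, 12.2). The perpendicularity gives EL at right angles to QE; with |EL| = 10.3 on the left of QE, L = E + 10.3·(-0.921, 0.389) = (28.6, 16.2). Then |CL| = |L − C| = 32.8.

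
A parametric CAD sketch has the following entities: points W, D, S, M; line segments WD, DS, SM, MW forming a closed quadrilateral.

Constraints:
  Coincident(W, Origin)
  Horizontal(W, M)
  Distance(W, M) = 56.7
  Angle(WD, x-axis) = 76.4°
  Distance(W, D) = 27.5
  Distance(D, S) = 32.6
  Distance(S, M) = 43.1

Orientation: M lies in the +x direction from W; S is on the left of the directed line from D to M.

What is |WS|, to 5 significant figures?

53.216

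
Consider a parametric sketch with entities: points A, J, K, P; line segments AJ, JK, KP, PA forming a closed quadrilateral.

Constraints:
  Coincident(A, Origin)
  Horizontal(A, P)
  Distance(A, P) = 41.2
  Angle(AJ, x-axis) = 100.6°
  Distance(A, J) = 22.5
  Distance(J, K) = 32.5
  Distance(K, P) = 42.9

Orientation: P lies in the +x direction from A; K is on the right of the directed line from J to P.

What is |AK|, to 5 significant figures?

10.188

A is at the origin; A and P share the same y with |AP| = 41.2 and P in +x, so P = (41.2, 0). AJ runs at 100.6° with |AJ| = 22.5, so J = (-4.1389, 22.116). K is determined by |JK| = 32.5 and |KP| = 42.9 together: it lies at the intersection of circle(J, 32.5) and circle(P, 42.9). With |JP| = 50.445, the foot of the radical line on JP is 17.450 from J and the perpendicular offset is √(32.5² − 17.450²) = 27.418. Taking the right-of-JP solution: K = (-0.47544, -10.177).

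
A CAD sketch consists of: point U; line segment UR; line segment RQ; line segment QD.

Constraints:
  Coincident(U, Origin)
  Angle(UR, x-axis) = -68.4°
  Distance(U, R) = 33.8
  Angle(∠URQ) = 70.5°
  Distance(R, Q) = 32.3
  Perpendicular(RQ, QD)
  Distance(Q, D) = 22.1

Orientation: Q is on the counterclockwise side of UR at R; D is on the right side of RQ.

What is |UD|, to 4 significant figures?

57.91

U is at the origin; UR runs at -68.4° with length 33.8, so R = 33.8·(cos -68.4°, sin -68.4°) = (12.44, -31.43). ∠URQ = 70.5°, so RQ runs at -68.4° + (180° − 70.5°) = 41.10° from the x-axis; with |RQ| = 32.3, Q = R + 32.3·(cos 41.10°, sin 41.10°) = (36.78, -10.19). The perpendicularity gives QD at right angles to RQ; with |QD| = 22.1 on the right of RQ, D = Q + 22.1·(0.6574, -0.7536) = (51.31, -26.85). Then |UD| = |D − U| = 57.91.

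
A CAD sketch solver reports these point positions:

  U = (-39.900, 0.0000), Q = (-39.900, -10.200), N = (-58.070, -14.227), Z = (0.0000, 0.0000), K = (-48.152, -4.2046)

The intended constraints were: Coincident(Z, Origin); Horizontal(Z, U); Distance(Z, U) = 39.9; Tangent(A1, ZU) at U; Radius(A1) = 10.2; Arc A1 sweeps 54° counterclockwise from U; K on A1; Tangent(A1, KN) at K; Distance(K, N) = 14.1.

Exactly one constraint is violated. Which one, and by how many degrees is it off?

Tangent(A1, KN) at K — off by 8.70°.

Z = (0.00, 0.00) ✓; Z.y = 0.00, U.y = 0.00 ✓; |ZU| = 39.90 ✓; ∠(QU, UZ) = 90.00° ✓; |QU| = 10.20 ✓; bearing(Q→K) − bearing(Q→U) = 54.00° ✓; |QK| = 10.20 ✓; ∠(QK, KN) = 98.70° ✗; |KN| = 14.10 ✓.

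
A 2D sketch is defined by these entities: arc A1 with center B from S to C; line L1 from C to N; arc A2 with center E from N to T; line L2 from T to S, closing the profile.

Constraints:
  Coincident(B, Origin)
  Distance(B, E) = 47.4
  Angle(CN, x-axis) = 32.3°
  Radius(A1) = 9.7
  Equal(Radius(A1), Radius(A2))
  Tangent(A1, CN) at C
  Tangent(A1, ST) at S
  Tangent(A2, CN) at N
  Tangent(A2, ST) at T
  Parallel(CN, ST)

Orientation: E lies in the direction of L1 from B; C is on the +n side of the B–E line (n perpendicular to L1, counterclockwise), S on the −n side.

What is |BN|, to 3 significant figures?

48.4

The slot axis is L1's direction at 32.3°, so u = (cos 32.3°, sin 32.3°) = (0.845, 0.534) and n = (−sin 32.3°, cos 32.3°) = (-0.534, 0.845). B is at the origin and E lies 47.4 along u from B, so E = 47.4·u = (40.1, 25.3). Tangency of A1 to both parallel lines with radius 9.7 puts C and S at B ± 9.7·n: C = (-5.18, 8.20), S = (5.18, -8.20). Equal radii place N and T the same way about E: N = E + 9.7·n = (34.9, 33.5), T = E − 9.7·n = (45.2, 17.1). Then |BN| = |N − B| = 48.4.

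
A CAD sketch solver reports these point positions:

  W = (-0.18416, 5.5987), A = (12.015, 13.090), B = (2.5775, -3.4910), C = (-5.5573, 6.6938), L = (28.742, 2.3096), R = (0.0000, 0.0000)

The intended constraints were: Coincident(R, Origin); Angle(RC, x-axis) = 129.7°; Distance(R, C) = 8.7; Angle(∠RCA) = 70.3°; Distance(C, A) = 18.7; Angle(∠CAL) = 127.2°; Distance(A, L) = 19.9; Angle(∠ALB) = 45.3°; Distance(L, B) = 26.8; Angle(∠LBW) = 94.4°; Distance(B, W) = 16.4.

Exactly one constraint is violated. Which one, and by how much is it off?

Distance(B, W) = 16.4 — off by 6.90.

R = (0.00, 0.00) ✓; RC at 129.7° ✓; |RC| = 8.700 ✓; ∠RCA = 70.30° ✓; |CA| = 18.70 ✓; ∠CAL = 127.2° ✓; |AL| = 19.90 ✓; ∠ALB = 45.30° ✓; |LB| = 26.80 ✓; ∠LBW = 94.40° ✓; |BW| = 9.500 ✗.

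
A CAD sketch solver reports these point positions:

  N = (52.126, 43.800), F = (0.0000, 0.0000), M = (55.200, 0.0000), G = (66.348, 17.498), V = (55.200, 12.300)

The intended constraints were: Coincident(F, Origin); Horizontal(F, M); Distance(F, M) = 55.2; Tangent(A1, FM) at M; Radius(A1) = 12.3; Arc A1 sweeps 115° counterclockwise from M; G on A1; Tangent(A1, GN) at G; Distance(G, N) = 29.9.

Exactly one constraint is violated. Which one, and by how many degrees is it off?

Tangent(A1, GN) at G — off by 3.40°.

F = (0.00, 0.00) ✓; F.y = 0.00, M.y = 0.00 ✓; |FM| = 55.20 ✓; ∠(VM, MF) = 90.00° ✓; |VM| = 12.30 ✓; bearing(V→G) − bearing(V→M) = 115.0° ✓; |VG| = 12.30 ✓; ∠(VG, GN) = 86.60° ✗; |GN| = 29.90 ✓.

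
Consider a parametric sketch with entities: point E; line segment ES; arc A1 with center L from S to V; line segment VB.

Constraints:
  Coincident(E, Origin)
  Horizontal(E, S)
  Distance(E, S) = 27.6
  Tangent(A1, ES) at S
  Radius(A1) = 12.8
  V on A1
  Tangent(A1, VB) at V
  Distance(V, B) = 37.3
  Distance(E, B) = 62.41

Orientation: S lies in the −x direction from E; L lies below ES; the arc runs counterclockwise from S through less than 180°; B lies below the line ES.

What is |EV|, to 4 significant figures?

42.82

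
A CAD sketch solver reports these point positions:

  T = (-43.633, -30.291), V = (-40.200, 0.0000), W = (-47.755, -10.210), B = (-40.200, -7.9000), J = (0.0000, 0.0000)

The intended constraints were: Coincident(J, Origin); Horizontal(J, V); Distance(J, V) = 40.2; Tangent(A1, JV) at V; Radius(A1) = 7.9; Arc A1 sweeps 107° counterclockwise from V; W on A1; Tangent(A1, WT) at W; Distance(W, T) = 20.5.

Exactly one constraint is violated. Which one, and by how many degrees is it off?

Tangent(A1, WT) at W — off by 5.40°.

J = (0.00, 0.00) ✓; J.y = 0.00, V.y = 0.00 ✓; |JV| = 40.20 ✓; ∠(BV, VJ) = 90.00° ✓; |BV| = 7.900 ✓; bearing(B→W) − bearing(B→V) = 107.0° ✓; |BW| = 7.900 ✓; ∠(BW, WT) = 95.40° ✗; |WT| = 20.50 ✓.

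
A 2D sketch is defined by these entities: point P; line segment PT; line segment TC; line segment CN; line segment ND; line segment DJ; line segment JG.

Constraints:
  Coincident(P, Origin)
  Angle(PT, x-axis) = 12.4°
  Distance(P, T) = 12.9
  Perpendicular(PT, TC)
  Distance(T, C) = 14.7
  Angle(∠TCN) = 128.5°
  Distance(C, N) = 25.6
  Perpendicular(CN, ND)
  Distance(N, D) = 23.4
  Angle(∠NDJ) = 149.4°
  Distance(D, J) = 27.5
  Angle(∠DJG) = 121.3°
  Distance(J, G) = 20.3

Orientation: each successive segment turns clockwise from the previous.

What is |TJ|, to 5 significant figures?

41.178

The perpendicularity gives ND at right angles to CN, so ND runs at 140.90°; with |ND| = 23.4, D = (-18.549, -16.696). ∠NDJ = 149.4° gives DJ at 110.30° from the x-axis; with |DJ| = 27.5, J = (-28.090, 9.0960). Then |TJ| = |J − T| = 41.178.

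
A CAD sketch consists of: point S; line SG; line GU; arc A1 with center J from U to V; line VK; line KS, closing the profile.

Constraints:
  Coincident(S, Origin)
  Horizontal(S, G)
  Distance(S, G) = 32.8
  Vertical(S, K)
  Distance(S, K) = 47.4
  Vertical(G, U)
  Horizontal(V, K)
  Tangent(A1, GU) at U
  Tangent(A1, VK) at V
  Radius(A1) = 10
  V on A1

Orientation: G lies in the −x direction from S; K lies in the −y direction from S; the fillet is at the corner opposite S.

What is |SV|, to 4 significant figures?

52.60

The virtual corner opposite S is at (-32.80, -47.40). Since A1 is tangent to GU there, JU ⟂ GU and since A1 is tangent to VK there, JV ⟂ VK, with radius 10.0, so the center J sits 10.0 in from both sides at J = (-22.80, -37.40). That places the tangent points at U = (-32.80, -37.40) on GU and V = (-22.80, -47.40) on VK. Then |SV| = |V − S| = 52.60.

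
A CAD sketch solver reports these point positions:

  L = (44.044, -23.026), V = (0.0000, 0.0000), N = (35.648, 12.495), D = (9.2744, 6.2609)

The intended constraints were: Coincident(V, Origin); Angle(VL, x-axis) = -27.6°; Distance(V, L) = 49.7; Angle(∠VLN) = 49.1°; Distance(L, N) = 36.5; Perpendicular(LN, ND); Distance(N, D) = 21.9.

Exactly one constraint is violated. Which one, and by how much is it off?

Distance(N, D) = 21.9 — off by 5.20.

V = (0.00, 0.00) ✓; VL at -27.60° ✓; |VL| = 49.70 ✓; ∠VLN = 49.10° ✓; |LN| = 36.50 ✓; ∠(LN, ND) = 90.00° ✓; |ND| = 27.10 ✗.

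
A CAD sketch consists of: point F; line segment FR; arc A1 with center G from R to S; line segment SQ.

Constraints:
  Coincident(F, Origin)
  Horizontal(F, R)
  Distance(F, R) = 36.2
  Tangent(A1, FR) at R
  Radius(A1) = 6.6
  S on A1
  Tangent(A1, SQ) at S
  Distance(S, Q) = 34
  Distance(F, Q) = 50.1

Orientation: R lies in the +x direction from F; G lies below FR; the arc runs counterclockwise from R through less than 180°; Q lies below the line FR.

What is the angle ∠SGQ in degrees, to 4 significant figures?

79.01°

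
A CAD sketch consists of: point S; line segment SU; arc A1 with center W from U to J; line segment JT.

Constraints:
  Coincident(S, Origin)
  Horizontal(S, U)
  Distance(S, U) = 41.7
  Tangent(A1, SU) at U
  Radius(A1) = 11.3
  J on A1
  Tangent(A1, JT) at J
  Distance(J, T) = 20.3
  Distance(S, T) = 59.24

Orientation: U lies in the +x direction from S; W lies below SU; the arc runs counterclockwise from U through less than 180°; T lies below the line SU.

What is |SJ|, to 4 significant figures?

39.27

Checks: ∠(WU, US) = 90.00° ✓; |WJ| = 11.30 ✓; ∠(WJ, JT) = 90.00° ✓; |JT| = 20.30 ✓; |ST| = 59.24 ✓.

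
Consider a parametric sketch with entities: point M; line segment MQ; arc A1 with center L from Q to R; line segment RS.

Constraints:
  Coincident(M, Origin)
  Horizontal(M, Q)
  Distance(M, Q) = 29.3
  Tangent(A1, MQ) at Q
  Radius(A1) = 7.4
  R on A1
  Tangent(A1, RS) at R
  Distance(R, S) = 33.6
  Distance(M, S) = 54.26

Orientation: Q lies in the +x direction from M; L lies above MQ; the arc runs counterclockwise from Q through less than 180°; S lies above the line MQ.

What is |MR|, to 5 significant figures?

37.498

Checks: |LQ| = 7.400 ✓; |LR| = 7.400 ✓; ∠(LR, RS) = 90.00° ✓; |RS| = 33.60 ✓; |MS| = 54.26 ✓.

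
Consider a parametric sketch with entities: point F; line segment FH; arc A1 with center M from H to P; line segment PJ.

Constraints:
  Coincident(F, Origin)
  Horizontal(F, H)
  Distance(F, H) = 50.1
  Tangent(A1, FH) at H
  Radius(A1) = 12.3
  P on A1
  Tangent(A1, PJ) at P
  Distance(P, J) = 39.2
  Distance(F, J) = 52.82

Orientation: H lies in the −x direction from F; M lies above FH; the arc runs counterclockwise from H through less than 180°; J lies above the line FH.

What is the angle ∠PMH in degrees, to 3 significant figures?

72.0°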